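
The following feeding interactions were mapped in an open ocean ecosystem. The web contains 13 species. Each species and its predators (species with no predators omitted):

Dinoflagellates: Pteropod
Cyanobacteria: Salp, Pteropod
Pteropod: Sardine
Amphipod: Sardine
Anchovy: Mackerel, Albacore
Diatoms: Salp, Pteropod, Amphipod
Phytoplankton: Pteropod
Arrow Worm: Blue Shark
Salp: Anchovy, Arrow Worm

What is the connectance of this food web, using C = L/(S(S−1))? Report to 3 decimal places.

C = 0.090

The web has S = 13 species and L = 14 feeding links.
C = L / (S(S−1)) = 14 / 156 = 0.0897 ≈ 0.090.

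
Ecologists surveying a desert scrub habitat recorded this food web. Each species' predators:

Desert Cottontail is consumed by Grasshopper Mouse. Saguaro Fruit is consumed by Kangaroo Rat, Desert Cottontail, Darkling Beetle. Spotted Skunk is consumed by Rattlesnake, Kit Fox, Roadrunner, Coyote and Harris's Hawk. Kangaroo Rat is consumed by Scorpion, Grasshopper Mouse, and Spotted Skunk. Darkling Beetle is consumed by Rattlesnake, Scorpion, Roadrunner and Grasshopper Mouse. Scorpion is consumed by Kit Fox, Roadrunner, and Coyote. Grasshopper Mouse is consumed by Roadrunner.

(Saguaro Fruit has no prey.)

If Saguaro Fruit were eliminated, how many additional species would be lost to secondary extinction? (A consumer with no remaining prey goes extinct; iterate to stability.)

Remove Saguaro Fruit.
Round 1: Kangaroo Rat (all prey gone), Darkling Beetle (all prey gone), Desert Cottontail (all prey gone) → extinct.
Round 2: Scorpion (all prey gone), Grasshopper Mouse (all prey gone), Spotted Skunk (all prey gone) → extinct.
Round 3: Harris's Hawk (all prey gone), Roadrunner (all prey gone), Rattlesnake (all prey gone), Kit Fox (all prey gone), Coyote (all prey gone) → extinct.
No further losses. Total secondary extinctions: 11.

11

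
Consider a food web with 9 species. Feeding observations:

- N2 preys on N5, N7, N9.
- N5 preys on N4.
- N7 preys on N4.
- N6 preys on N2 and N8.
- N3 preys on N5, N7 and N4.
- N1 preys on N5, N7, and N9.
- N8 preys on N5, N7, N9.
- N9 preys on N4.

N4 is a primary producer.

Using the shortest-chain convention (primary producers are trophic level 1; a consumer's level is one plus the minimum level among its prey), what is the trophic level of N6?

N4 is a producer → level 1.
N7 eats N4 → level 2.
N2 eats N7 → level 3.
N6 eats N2 → level 4.
No prey of N6 is below level 3, so 4 is the minimum.

Trophic level 4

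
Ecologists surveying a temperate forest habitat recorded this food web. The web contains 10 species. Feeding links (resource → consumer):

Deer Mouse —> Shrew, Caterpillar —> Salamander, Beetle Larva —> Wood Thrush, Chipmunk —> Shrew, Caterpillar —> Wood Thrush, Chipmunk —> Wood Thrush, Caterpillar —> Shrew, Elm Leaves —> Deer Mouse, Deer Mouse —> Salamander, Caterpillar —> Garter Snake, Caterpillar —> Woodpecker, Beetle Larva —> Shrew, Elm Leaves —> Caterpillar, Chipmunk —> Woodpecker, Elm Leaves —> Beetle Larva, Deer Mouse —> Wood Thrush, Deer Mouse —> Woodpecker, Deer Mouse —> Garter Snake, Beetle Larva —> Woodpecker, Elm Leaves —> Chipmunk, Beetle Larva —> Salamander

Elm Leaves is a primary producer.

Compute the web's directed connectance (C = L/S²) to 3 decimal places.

C = 0.210

The web has S = 10 species and L = 21 feeding links.
C = L / S² = 21 / 100 = 0.2100 ≈ 0.210.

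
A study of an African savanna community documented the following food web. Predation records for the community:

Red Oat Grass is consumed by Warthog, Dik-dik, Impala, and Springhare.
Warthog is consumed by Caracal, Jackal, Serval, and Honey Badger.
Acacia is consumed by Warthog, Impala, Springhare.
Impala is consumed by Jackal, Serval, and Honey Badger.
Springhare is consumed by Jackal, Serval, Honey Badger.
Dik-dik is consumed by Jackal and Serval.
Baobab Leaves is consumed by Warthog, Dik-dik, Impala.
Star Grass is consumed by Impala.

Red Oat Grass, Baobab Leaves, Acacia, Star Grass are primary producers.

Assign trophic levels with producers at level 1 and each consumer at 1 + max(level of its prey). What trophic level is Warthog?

Red Oat Grass is a producer → level 1.
Warthog eats Red Oat Grass (level 1); other prey at levels: Baobab Leaves 1, Acacia 1 → level 2.

Trophic level 2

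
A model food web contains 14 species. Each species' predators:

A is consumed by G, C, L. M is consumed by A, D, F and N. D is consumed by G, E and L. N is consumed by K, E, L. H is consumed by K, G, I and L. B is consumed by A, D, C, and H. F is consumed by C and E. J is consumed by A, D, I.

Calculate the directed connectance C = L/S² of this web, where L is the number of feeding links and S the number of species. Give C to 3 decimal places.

The web has S = 14 species and L = 26 feeding links.
C = L / S² = 26 / 196 = 0.1327 ≈ 0.133.

C = 0.133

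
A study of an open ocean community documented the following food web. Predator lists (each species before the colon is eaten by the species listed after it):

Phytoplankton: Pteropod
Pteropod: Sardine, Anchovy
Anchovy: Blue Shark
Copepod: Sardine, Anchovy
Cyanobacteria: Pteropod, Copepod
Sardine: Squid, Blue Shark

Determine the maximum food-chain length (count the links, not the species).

3 links

One longest chain: Cyanobacteria → Pteropod → Sardine → Squid.
It has 4 species and 3 links.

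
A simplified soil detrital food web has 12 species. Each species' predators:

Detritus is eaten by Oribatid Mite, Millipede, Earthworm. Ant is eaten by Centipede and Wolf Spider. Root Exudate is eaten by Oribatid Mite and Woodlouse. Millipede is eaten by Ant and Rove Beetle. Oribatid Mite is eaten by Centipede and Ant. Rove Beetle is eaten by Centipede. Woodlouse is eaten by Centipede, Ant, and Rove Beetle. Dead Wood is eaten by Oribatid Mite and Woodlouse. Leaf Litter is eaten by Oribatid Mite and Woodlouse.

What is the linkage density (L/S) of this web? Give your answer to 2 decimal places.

There are L = 19 links among S = 12 species.
L/S = 19/12 = 1.5833 ≈ 1.58.

L/S = 1.58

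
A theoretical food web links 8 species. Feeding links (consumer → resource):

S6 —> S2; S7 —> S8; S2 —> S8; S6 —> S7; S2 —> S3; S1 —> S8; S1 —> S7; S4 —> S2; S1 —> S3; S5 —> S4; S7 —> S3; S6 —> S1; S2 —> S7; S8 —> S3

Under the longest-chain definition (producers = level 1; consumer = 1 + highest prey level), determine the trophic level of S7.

Trophic level 3

S3 is a producer → level 1.
S8 eats S3 → level 2.
S7 eats S8 (level 2); other prey at levels: S3 1 → level 3.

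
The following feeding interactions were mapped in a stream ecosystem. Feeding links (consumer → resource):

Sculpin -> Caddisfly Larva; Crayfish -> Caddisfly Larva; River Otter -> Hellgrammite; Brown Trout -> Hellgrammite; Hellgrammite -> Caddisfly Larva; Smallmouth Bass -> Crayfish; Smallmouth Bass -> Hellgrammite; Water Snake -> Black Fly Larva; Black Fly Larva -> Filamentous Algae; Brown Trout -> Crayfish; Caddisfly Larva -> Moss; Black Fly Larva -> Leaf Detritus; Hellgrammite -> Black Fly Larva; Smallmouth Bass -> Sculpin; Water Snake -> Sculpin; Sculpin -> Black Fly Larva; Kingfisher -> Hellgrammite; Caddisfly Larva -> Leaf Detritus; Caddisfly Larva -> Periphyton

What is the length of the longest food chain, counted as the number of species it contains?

4 species

One longest chain: Periphyton → Caddisfly Larva → Hellgrammite → Kingfisher.
It has 4 species and 3 links.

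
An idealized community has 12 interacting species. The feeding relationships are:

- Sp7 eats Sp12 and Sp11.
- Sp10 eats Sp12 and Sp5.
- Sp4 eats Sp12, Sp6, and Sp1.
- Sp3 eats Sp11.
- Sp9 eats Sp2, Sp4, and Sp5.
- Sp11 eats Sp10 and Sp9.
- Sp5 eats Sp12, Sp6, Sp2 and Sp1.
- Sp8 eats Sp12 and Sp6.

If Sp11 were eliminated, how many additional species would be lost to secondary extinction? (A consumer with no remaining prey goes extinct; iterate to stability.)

1

Remove Sp11.
Round 1: Sp3 (all prey gone) → extinct.
No further losses. Total secondary extinctions: 1.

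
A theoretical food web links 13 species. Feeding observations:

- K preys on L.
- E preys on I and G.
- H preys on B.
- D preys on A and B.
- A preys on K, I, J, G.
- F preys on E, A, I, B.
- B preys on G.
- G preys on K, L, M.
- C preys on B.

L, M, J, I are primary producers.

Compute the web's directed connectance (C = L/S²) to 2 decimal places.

The web has S = 13 species and L = 19 feeding links.
C = L / S² = 19 / 169 = 0.1124 ≈ 0.11.

C = 0.11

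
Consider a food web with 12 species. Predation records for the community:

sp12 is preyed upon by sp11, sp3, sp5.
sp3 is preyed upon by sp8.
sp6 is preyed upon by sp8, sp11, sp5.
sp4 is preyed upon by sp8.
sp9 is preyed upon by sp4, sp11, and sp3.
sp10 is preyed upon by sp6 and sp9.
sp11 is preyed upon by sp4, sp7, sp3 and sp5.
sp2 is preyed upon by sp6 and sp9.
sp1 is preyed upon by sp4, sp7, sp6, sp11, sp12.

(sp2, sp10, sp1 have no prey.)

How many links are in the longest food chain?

One longest chain: sp2 → sp9 → sp11 → sp3 → sp8.
It has 5 species and 4 links.

4 links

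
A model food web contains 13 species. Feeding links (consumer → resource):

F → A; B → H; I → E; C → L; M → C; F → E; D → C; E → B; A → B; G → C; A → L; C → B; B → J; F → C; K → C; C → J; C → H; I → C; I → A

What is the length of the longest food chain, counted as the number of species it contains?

One longest chain: H → B → C → M.
It has 4 species and 3 links.

4 species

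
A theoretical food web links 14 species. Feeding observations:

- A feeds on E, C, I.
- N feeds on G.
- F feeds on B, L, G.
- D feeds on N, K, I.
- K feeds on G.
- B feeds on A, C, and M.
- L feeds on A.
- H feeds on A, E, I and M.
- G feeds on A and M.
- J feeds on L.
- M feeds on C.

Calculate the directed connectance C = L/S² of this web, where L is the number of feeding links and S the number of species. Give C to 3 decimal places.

C = 0.117

The web has S = 14 species and L = 23 feeding links.
C = L / S² = 23 / 196 = 0.1173 ≈ 0.117.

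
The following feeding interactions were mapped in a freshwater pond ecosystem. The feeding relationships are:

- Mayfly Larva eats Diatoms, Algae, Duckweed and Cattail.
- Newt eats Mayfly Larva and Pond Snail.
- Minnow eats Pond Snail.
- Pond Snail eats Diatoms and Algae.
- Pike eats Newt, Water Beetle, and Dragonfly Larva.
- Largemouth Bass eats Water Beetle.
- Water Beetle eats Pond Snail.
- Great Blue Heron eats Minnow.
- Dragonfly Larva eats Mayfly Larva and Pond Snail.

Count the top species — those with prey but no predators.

Top species (has prey, but nothing eats it): Pike, Great Blue Heron, Largemouth Bass.
Count: 3.

3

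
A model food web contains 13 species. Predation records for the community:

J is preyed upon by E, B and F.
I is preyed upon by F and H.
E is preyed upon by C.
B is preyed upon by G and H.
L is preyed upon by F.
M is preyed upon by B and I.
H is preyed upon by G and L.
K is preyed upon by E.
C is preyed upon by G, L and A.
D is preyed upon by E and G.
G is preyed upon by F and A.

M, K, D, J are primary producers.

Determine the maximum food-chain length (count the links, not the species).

One longest chain: K → E → C → G → A.
It has 5 species and 4 links.

4 links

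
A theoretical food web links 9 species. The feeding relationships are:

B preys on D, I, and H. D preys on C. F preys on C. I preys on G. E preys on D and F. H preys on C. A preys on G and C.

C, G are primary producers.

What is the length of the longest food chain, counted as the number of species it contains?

3 species

One longest chain: C → D → B.
It has 3 species and 2 links.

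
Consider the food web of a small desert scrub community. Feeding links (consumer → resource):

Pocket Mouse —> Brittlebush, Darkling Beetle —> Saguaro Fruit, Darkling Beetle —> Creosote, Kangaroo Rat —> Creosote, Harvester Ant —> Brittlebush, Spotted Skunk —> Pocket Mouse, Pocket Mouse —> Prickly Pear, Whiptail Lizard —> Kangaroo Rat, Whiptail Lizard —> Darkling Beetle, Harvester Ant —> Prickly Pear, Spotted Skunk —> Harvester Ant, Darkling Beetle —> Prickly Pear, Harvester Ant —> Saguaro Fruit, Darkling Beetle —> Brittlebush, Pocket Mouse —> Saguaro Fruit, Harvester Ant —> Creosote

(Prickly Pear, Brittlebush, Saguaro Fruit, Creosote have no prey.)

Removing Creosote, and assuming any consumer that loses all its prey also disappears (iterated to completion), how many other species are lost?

1

Remove Creosote.
Round 1: Kangaroo Rat (all prey gone) → extinct.
No further losses. Total secondary extinctions: 1.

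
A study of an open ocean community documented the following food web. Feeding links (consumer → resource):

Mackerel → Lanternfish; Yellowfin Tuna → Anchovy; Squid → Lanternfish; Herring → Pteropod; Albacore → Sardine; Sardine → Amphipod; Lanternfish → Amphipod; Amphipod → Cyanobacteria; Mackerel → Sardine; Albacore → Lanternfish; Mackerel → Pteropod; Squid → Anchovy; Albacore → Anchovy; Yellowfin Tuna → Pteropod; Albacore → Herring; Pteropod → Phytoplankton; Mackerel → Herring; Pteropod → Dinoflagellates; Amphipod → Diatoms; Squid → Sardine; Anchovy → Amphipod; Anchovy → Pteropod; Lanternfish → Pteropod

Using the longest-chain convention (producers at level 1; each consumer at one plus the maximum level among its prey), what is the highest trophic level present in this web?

4

Producers (level 1): Diatoms, Cyanobacteria, Dinoflagellates, Phytoplankton.
Diatoms → Amphipod → Sardine → Squid gives Squid level 4.
No species has a prey at level 4, so no species reaches level 5.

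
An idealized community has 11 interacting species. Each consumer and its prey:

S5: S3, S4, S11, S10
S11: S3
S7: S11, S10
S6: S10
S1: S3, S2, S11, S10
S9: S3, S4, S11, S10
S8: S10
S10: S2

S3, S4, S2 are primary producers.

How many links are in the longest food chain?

One longest chain: S3 → S11 → S7.
It has 3 species and 2 links.

2 links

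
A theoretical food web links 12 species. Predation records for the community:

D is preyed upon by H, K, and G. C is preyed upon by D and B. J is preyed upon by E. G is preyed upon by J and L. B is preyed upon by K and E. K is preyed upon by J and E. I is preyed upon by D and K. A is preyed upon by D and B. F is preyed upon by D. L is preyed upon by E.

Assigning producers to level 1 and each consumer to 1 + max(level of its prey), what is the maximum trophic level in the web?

Producers (level 1): I, F, A, C.
I → D → G → J → E gives E level 5.
No species has a prey at level 5, so no species reaches level 6.

5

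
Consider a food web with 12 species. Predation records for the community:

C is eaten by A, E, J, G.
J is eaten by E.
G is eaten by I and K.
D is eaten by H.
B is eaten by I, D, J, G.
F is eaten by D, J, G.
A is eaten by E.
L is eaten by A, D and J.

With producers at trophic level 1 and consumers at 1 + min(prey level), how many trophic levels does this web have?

3

Producers (level 1): L, F, C, B.
Following each consumer down to its lowest-level prey: F → G → K (levels 1 through 3).
All prey of K (G 2) are at level 2 or above, so K is at level 1 + 2 = 3.
Every consumer has at least one prey at level 2 or below, so none exceeds level 3.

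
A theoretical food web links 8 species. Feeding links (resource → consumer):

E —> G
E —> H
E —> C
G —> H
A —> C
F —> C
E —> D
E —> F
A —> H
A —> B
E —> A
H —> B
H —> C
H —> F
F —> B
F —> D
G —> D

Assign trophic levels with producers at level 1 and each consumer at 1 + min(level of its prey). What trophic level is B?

Trophic level 3

E is a producer → level 1.
A eats E → level 2.
B eats A → level 3.
No prey of B is below level 2, so 3 is the minimum.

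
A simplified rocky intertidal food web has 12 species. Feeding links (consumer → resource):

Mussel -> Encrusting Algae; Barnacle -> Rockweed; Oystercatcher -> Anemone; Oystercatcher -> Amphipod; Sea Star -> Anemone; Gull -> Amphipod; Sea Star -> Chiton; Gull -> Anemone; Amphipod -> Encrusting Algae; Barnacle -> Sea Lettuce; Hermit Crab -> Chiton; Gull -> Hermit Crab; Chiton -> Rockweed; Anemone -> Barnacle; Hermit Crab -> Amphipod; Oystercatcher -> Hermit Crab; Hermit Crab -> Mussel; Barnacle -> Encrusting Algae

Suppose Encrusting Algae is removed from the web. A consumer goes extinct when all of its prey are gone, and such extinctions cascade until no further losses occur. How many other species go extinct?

2

Remove Encrusting Algae.
Round 1: Amphipod (all prey gone), Mussel (all prey gone) → extinct.
No further losses. Total secondary extinctions: 2.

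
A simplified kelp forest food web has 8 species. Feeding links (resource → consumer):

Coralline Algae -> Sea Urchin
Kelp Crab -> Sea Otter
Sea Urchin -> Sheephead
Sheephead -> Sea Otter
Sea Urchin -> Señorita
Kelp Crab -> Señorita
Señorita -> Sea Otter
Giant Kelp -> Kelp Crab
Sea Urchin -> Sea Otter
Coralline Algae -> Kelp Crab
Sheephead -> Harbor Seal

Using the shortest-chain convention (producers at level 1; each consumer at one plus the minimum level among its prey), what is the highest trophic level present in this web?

4

Producers (level 1): Giant Kelp, Coralline Algae.
Following each consumer down to its lowest-level prey: Coralline Algae → Sea Urchin → Sheephead → Harbor Seal (levels 1 through 4).
All prey of Harbor Seal (Sheephead 3) are at level 3 or above, so Harbor Seal is at level 1 + 3 = 4.
Every consumer has at least one prey at level 3 or below, so none exceeds level 4.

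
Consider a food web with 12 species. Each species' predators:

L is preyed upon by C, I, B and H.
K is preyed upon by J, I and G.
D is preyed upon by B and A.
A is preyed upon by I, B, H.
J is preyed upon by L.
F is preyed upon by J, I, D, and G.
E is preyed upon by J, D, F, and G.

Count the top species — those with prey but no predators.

5

Top species (has prey, but nothing eats it): G, B, I, C, H.
Count: 5.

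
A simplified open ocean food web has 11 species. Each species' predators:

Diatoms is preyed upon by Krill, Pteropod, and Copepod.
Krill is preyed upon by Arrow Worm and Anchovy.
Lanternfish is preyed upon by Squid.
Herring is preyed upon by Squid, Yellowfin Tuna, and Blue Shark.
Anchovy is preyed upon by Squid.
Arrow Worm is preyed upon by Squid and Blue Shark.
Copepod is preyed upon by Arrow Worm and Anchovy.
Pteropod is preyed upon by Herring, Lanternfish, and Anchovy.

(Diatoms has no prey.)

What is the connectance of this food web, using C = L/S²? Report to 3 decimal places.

The web has S = 11 species and L = 17 feeding links.
C = L / S² = 17 / 121 = 0.1405 ≈ 0.140.

C = 0.140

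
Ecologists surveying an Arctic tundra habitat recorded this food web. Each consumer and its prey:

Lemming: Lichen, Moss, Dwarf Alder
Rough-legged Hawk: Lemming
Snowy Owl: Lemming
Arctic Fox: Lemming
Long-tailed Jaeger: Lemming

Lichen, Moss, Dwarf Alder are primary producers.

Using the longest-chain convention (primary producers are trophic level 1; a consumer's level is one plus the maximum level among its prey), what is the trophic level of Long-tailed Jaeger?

Trophic level 3

Lichen is a producer → level 1.
Lemming eats Lichen (level 1); other prey at levels: Moss 1, Dwarf Alder 1 → level 2.
Long-tailed Jaeger eats Lemming → level 3.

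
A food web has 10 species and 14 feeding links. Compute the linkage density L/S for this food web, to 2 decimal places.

L/S = 1.40

There are L = 14 links among S = 10 species.
L/S = 14/10 = 1.4000 ≈ 1.40.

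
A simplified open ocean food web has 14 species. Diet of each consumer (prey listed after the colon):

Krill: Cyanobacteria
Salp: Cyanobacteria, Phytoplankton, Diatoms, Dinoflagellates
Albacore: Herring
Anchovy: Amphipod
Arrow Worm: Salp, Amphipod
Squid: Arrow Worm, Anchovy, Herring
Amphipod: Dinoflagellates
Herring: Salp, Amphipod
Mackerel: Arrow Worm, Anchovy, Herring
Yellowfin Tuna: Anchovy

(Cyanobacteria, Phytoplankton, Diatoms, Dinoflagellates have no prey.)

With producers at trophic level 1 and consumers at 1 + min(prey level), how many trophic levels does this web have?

Producers (level 1): Cyanobacteria, Phytoplankton, Diatoms, Dinoflagellates.
Following each consumer down to its lowest-level prey: Dinoflagellates → Amphipod → Anchovy → Mackerel (levels 1 through 4).
All prey of Mackerel (Anchovy 3, Herring 3, Arrow Worm 3) are at level 3 or above, so Mackerel is at level 1 + 3 = 4.
Every consumer has at least one prey at level 3 or below, so none exceeds level 4.

4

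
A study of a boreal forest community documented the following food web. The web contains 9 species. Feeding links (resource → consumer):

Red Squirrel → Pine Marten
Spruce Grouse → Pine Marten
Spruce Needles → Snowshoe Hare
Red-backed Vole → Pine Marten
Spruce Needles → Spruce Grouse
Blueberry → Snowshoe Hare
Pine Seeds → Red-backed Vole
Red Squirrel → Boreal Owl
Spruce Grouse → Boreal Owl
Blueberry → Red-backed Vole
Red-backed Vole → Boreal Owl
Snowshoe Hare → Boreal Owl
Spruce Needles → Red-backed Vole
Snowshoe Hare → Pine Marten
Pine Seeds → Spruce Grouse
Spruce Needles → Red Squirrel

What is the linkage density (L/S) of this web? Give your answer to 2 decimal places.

There are L = 16 links among S = 9 species.
L/S = 16/9 = 1.7778 ≈ 1.78.

L/S = 1.78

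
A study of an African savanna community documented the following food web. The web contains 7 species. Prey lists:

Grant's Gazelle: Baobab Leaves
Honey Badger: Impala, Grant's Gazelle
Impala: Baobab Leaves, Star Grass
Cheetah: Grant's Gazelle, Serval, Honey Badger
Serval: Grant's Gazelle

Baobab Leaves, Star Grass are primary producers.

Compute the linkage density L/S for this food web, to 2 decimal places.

L/S = 1.29

There are L = 9 links among S = 7 species.
L/S = 9/7 = 1.2857 ≈ 1.29.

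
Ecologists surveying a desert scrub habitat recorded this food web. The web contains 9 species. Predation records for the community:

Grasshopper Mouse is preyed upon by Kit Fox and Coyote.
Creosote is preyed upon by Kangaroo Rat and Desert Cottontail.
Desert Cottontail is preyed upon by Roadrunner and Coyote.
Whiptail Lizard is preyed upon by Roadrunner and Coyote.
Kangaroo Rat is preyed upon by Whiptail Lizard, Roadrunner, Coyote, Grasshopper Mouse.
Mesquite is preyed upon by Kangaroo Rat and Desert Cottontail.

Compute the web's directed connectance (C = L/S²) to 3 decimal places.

The web has S = 9 species and L = 14 feeding links.
C = L / S² = 14 / 81 = 0.1728 ≈ 0.173.

C = 0.173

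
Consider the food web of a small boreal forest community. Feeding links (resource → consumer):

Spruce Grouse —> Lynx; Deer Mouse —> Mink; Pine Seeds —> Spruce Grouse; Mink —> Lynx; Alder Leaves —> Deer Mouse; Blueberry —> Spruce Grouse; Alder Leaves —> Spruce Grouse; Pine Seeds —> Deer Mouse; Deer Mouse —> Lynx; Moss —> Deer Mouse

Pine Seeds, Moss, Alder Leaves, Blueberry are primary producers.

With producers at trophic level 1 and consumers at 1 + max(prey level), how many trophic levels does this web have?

Producers (level 1): Pine Seeds, Moss, Alder Leaves, Blueberry.
Pine Seeds → Deer Mouse → Mink → Lynx gives Lynx level 4.
No species has a prey at level 4, so no species reaches level 5.

4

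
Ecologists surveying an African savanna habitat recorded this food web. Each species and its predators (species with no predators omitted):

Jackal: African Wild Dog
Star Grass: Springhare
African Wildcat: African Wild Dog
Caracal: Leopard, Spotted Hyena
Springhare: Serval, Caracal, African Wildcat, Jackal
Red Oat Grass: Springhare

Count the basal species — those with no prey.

2

Basal species (no prey listed): Star Grass, Red Oat Grass.
Count: 2.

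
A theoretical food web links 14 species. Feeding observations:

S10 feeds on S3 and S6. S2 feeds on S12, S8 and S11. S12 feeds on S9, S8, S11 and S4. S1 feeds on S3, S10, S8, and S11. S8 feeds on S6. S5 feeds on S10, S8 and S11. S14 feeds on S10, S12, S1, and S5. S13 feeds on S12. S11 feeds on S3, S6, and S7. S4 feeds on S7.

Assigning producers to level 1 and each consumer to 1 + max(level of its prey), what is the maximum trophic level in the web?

4

Producers (level 1): S9, S7, S6, S3.
S7 → S11 → S12 → S2 gives S2 level 4.
No species has a prey at level 4, so no species reaches level 5.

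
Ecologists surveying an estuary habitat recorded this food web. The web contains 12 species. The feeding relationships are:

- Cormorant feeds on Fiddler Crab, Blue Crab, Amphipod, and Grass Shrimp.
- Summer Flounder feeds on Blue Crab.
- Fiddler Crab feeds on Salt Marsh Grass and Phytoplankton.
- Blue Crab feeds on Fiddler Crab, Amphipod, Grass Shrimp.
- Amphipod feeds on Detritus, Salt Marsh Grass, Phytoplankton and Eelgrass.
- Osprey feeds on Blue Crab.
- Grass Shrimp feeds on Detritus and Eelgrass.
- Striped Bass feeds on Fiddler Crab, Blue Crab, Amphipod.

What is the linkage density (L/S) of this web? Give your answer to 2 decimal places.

L/S = 1.67

There are L = 20 links among S = 12 species.
L/S = 20/12 = 1.6667 ≈ 1.67.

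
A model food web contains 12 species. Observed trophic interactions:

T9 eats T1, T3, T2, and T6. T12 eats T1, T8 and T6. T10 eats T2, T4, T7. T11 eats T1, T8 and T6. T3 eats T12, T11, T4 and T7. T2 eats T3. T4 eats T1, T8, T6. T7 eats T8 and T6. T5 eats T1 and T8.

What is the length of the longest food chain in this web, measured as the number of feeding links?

One longest chain: T8 → T4 → T3 → T2 → T10.
It has 5 species and 4 links.

4 links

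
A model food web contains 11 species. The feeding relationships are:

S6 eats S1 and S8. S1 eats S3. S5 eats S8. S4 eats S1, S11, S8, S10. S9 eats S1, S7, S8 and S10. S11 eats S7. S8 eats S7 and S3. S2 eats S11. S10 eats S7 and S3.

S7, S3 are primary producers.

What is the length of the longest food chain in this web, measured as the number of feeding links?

One longest chain: S7 → S10 → S9.
It has 3 species and 2 links.

2 links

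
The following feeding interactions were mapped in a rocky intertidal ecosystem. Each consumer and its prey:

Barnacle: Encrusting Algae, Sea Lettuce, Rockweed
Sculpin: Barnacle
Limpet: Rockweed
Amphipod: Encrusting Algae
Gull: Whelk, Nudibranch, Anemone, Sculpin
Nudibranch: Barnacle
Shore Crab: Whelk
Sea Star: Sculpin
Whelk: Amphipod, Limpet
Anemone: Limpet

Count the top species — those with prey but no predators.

Top species (has prey, but nothing eats it): Shore Crab, Gull, Sea Star.
Count: 3.

3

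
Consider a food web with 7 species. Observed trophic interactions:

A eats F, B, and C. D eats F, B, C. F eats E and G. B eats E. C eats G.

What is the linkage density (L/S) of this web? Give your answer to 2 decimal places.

There are L = 10 links among S = 7 species.
L/S = 10/7 = 1.4286 ≈ 1.43.

L/S = 1.43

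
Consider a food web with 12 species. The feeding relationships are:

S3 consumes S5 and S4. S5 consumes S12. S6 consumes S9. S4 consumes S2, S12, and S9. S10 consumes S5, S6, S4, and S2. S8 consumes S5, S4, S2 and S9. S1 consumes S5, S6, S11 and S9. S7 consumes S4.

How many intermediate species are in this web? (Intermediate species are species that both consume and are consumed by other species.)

Intermediate species (has both prey and predators): S5, S6, S4.
Count: 3.

3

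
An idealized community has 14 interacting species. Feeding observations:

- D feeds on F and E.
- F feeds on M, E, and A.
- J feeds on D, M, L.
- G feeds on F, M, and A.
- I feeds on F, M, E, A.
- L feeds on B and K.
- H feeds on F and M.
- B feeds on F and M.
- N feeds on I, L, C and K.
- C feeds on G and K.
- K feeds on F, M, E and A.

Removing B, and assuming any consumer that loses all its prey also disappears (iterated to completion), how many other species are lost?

0

Remove B.
Every predator of it retains at least one other prey: L still has K.
No consumer loses all prey, so no secondary extinctions occur.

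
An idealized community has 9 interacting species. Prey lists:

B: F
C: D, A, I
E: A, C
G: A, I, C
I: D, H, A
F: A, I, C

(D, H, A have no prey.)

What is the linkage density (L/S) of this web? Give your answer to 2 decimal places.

There are L = 15 links among S = 9 species.
L/S = 15/9 = 1.6667 ≈ 1.67.

L/S = 1.67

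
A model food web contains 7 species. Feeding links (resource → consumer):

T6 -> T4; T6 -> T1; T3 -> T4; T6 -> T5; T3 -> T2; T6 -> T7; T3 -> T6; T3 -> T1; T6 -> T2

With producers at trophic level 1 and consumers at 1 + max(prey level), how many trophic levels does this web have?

Producers (level 1): T3.
T3 → T6 → T7 gives T7 level 3.
No species has a prey at level 3, so no species reaches level 4.

3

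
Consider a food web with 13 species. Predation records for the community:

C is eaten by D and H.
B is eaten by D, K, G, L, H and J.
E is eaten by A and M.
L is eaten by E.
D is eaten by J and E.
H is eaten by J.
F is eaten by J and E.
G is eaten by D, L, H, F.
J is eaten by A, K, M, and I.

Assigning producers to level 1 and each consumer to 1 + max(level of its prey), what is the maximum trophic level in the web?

5

Producers (level 1): C, B.
B → G → L → E → M gives M level 5.
No species has a prey at level 5, so no species reaches level 6.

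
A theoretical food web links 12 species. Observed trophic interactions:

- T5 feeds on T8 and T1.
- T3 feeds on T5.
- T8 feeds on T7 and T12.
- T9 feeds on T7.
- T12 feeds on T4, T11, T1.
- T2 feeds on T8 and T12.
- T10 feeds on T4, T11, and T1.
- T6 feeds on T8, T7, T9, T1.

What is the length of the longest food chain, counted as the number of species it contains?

One longest chain: T1 → T12 → T8 → T5 → T3.
It has 5 species and 4 links.

5 species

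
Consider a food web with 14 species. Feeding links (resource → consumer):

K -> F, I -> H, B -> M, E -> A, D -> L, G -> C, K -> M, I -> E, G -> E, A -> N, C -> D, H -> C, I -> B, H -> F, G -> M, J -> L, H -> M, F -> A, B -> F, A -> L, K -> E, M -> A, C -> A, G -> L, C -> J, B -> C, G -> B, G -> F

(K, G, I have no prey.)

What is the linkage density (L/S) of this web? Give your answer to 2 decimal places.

L/S = 2.00

There are L = 28 links among S = 14 species.
L/S = 28/14 = 2.0000 ≈ 2.00.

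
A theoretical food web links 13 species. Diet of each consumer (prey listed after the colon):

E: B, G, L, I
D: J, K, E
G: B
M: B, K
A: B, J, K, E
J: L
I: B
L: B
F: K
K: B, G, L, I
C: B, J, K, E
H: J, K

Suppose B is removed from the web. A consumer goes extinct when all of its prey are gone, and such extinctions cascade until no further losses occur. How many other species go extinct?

Remove B.
Round 1: G (all prey gone), L (all prey gone), I (all prey gone) → extinct.
Round 2: J (all prey gone), K (all prey gone), E (all prey gone) → extinct.
Round 3: M (all prey gone), C (all prey gone), F (all prey gone), A (all prey gone), H (all prey gone), D (all prey gone) → extinct.
No further losses. Total secondary extinctions: 12.

12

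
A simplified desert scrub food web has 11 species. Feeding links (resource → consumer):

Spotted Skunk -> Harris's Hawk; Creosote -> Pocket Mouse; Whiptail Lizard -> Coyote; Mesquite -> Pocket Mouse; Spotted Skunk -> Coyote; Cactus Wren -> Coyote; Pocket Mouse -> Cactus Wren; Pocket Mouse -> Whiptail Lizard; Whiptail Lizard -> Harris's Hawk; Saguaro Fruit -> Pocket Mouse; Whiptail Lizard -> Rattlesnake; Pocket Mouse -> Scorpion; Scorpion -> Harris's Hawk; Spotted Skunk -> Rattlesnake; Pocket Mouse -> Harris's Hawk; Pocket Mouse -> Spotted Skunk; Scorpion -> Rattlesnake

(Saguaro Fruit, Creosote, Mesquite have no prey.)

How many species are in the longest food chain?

One longest chain: Saguaro Fruit → Pocket Mouse → Spotted Skunk → Coyote.
It has 4 species and 3 links.

4 species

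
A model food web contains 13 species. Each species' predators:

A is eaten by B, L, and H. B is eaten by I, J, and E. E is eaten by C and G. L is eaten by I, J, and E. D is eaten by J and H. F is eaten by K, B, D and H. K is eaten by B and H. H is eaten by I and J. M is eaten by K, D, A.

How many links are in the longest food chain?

4 links

One longest chain: M → A → B → E → C.
It has 5 species and 4 links.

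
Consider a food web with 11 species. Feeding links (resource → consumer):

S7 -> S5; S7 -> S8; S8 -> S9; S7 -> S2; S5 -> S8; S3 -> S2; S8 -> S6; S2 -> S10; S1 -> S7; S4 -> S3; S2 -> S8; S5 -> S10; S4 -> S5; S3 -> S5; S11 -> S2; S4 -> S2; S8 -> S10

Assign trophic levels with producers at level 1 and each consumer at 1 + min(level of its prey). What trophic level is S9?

S1 is a producer → level 1.
S7 eats S1 → level 2.
S8 eats S7 → level 3.
S9 eats S8 → level 4.
No prey of S9 is below level 3, so 4 is the minimum.

Trophic level 4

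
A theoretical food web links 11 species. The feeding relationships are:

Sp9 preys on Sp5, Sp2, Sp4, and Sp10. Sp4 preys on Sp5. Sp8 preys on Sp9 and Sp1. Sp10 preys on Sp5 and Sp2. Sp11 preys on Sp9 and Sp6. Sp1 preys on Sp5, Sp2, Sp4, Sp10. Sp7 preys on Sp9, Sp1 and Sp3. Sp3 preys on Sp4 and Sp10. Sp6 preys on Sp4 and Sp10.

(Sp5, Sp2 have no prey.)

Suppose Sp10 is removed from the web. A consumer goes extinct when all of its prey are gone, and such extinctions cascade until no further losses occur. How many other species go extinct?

0

Remove Sp10.
Every predator of it retains at least one other prey: Sp3 still has Sp4; Sp9 still has Sp5, Sp2, Sp4; Sp1 still has Sp5, Sp2, Sp4; Sp6 still has Sp4.
No consumer loses all prey, so no secondary extinctions occur.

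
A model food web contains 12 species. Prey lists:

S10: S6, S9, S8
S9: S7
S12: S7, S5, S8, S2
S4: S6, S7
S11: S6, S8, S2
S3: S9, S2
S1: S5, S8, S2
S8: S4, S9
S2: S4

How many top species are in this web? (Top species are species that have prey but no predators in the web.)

5

Top species (has prey, but nothing eats it): S1, S10, S11, S12, S3.
Count: 5.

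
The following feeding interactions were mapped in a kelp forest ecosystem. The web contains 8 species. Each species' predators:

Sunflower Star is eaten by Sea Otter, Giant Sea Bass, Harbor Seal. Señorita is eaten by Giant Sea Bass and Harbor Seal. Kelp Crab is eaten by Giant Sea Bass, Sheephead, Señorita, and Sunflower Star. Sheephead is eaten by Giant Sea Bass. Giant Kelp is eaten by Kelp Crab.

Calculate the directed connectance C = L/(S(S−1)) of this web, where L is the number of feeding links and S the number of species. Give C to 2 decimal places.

C = 0.20

The web has S = 8 species and L = 11 feeding links.
C = L / (S(S−1)) = 11 / 56 = 0.1964 ≈ 0.20.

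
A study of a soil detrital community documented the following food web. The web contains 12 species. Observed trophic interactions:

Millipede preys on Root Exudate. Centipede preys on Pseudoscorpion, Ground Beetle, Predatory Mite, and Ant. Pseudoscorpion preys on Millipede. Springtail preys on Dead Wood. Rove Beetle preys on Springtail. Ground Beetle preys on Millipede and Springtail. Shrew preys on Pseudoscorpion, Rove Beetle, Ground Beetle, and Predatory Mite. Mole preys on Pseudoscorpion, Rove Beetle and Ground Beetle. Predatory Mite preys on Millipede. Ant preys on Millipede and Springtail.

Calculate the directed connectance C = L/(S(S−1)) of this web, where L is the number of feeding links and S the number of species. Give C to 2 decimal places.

The web has S = 12 species and L = 20 feeding links.
C = L / (S(S−1)) = 20 / 132 = 0.1515 ≈ 0.15.

C = 0.15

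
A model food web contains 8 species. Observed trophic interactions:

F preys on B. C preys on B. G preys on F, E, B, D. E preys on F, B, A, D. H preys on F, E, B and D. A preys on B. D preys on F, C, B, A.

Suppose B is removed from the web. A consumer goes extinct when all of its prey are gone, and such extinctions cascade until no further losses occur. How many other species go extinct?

7

Remove B.
Round 1: A (all prey gone), F (all prey gone), C (all prey gone) → extinct.
Round 2: D (all prey gone) → extinct.
Round 3: E (all prey gone) → extinct.
Round 4: H (all prey gone), G (all prey gone) → extinct.
No further losses. Total secondary extinctions: 7.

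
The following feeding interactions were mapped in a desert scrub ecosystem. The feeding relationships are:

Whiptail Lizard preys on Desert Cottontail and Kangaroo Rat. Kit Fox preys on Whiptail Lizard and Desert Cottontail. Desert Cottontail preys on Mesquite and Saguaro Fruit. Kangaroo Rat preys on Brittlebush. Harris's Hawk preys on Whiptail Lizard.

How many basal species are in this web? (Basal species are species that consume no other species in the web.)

Basal species (no prey listed): Brittlebush, Mesquite, Saguaro Fruit.
Count: 3.

3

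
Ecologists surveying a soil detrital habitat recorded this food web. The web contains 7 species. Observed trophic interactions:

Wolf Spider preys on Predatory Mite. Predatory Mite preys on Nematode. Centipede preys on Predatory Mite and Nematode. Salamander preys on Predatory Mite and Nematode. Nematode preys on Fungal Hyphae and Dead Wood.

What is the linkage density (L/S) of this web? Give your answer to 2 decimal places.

There are L = 8 links among S = 7 species.
L/S = 8/7 = 1.1429 ≈ 1.14.

L/S = 1.14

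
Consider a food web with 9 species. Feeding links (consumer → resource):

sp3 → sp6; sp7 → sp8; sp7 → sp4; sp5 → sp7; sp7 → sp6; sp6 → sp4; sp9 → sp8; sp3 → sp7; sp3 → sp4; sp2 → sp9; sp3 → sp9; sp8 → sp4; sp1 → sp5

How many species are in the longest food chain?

5 species

One longest chain: sp4 → sp6 → sp7 → sp5 → sp1.
It has 5 species and 4 links.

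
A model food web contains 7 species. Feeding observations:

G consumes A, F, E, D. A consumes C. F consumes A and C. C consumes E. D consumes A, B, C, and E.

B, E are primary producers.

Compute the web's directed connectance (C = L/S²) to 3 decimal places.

C = 0.245

The web has S = 7 species and L = 12 feeding links.
C = L / S² = 12 / 49 = 0.2449 ≈ 0.245.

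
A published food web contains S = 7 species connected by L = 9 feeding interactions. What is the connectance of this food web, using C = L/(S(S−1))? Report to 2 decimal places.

C = 0.21

The web has S = 7 species and L = 9 feeding links.
C = L / (S(S−1)) = 9 / 42 = 0.2143 ≈ 0.21.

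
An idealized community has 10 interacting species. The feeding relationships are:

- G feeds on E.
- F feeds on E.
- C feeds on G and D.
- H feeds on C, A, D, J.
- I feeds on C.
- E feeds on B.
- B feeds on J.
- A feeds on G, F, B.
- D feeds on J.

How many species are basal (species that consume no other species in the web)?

1

Basal species (no prey listed): J.
Count: 1.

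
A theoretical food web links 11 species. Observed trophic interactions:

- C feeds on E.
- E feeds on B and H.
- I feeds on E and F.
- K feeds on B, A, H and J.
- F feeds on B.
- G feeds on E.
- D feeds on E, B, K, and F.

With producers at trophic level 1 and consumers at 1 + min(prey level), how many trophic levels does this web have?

Producers (level 1): A, B, H, J.
Following each consumer down to its lowest-level prey: B → E → C (levels 1 through 3).
All prey of C (E 2) are at level 2 or above, so C is at level 1 + 2 = 3.
Every consumer has at least one prey at level 2 or below, so none exceeds level 3.

3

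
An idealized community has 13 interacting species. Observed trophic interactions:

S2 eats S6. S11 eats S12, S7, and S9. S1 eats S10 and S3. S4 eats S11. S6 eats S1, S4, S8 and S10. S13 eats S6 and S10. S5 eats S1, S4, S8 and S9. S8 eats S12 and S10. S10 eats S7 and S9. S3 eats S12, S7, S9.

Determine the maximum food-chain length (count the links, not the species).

4 links

One longest chain: S7 → S10 → S1 → S6 → S13.
It has 5 species and 4 links.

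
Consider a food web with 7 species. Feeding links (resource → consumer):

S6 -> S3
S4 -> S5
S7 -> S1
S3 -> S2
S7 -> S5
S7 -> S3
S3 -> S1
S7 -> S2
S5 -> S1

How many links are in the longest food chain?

2 links

One longest chain: S7 → S3 → S2.
It has 3 species and 2 links.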